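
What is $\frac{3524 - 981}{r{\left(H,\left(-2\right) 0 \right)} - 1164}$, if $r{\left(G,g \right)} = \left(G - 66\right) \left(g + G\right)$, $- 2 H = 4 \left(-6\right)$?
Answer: $- \frac{2543}{1812} \approx -1.4034$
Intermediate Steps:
$H = 12$ ($H = - \frac{4 \left(-6\right)}{2} = \left(- \frac{1}{2}\right) \left(-24\right) = 12$)
$r{\left(G,g \right)} = \left(-66 + G\right) \left(G + g\right)$
$\frac{3524 - 981}{r{\left(H,\left(-2\right) 0 \right)} - 1164} = \frac{3524 - 981}{\left(12^{2} - 792 - 66 \left(\left(-2\right) 0\right) + 12 \left(\left(-2\right) 0\right)\right) - 1164} = \frac{2543}{\left(144 - 792 - 0 + 12 \cdot 0\right) - 1164} = \frac{2543}{\left(144 - 792 + 0 + 0\right) - 1164} = \frac{2543}{-648 - 1164} = \frac{2543}{-1812} = 2543 \left(- \frac{1}{1812}\right) = - \frac{2543}{1812}$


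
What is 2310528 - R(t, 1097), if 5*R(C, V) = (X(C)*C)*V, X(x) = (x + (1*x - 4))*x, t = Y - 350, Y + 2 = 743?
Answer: -130467182906/5 ≈ -2.6093e+10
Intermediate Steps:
Y = 741 (Y = -2 + 743 = 741)
t = 391 (t = 741 - 350 = 391)
X(x) = x*(-4 + 2*x) (X(x) = (x + (x - 4))*x = (x + (-4 + x))*x = (-4 + 2*x)*x = x*(-4 + 2*x))
R(C, V) = 2*V*C²*(-2 + C)/5 (R(C, V) = (((2*C*(-2 + C))*C)*V)/5 = ((2*C²*(-2 + C))*V)/5 = (2*V*C²*(-2 + C))/5 = 2*V*C²*(-2 + C)/5)
2310528 - R(t, 1097) = 2310528 - 2*1097*391²*(-2 + 391)/5 = 2310528 - 2*1097*152881*389/5 = 2310528 - 1*130478735546/5 = 2310528 - 130478735546/5 = -130467182906/5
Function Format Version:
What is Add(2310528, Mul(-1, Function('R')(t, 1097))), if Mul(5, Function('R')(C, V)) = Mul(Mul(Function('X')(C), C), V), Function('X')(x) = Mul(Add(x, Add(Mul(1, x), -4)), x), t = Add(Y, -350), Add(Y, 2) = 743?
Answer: Rational(-130467182906, 5) ≈ -2.6093e+10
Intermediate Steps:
Y = 741 (Y = Add(-2, 743) = 741)
t = 391 (t = Add(741, -350) = 391)
Function('X')(x) = Mul(x, Add(-4, Mul(2, x))) (Function('X')(x) = Mul(Add(x, Add(x, -4)), x) = Mul(Add(x, Add(-4, x)), x) = Mul(Add(-4, Mul(2, x)), x) = Mul(x, Add(-4, Mul(2, x))))
Function('R')(C, V) = Mul(Rational(2, 5), V, Pow(C, 2), Add(-2, C)) (Function('R')(C, V) = Mul(Rational(1, 5), Mul(Mul(Mul(2, C, Add(-2, C)), C), V)) = Mul(Rational(1, 5), Mul(Mul(2, Pow(C, 2), Add(-2, C)), V)) = Mul(Rational(1, 5), Mul(2, V, Pow(C, 2), Add(-2, C))) = Mul(Rational(2, 5), V, Pow(C, 2), Add(-2, C)))
Add(2310528, Mul(-1, Function('R')(t, 1097))) = Add(2310528, Mul(-1, Mul(Rational(2, 5), 1097, Pow(391, 2), Add(-2, 391)))) = Add(2310528, Mul(-1, Mul(Rational(2, 5), 1097, 152881, 389))) = Add(2310528, Mul(-1, Rational(130478735546, 5))) = Add(2310528, Rational(-130478735546, 5)) = Rational(-130467182906, 5)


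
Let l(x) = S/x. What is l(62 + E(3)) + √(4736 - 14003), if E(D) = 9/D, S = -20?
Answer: -4/13 + I*√9267 ≈ -0.30769 + 96.265*I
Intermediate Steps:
l(x) = -20/x
l(62 + E(3)) + √(4736 - 14003) = -20/(62 + 9/3) + √(4736 - 14003) = -20/(62 + 9*(⅓)) + √(-9267) = -20/(62 + 3) + I*√9267 = -20/65 + I*√9267 = -20*1/65 + I*√9267 = -4/13 + I*√9267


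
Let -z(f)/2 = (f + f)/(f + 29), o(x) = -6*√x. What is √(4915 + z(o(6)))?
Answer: √(142535 - 29466*√6)/√(29 - 6*√6) ≈ 70.136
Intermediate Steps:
z(f) = -4*f/(29 + f) (z(f) = -2*(f + f)/(f + 29) = -2*2*f/(29 + f) = -4*f/(29 + f))
√(4915 + z(o(6))) = √(4915 - 4*(-6*√6)/(29 - 6*√6)) = √(4915 + 24*√6/(29 - 6*√6))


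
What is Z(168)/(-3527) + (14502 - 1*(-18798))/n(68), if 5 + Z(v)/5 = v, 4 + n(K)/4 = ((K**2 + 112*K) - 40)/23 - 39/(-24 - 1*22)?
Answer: 29575485/1901053 ≈ 15.557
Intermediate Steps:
n(K) = -450/23 + 4*K**2/23 + 448*K/23 (n(K) = -16 + 4*(((K**2 + 112*K) - 40)/23 - 39/(-24 - 1*22)) = -16 + 4*((-40 + K**2 + 112*K)*(1/23) - 39/(-24 - 22)) = -16 + 4*((-40/23 + K**2/23 + 112*K/23) - 39/(-46)) = -16 + 4*((-40/23 + K**2/23 + 112*K/23) - 39*(-1/46)) = -16 + 4*((-40/23 + K**2/23 + 112*K/23) + 39/46) = -16 + 4*(-41/46 + K**2/23 + 112*K/23) = -16 + (-82/23 + 4*K**2/23 + 448*K/23) = -450/23 + 4*K**2/23 + 448*K/23)
Z(v) = -25 + 5*v
Z(168)/(-3527) + (14502 - 1*(-18798))/n(68) = (-25 + 5*168)/(-3527) + (14502 - 1*(-18798))/(-450/23 + (4/23)*68**2 + (448/23)*68) = (-25 + 840)*(-1/3527) + (14502 + 18798)/(-450/23 + (4/23)*4624 + 30464/23) = 815*(-1/3527) + 33300/(-450/23 + 18496/23 + 30464/23) = -815/3527 + 33300/(48510/23) = -815/3527 + 33300*(23/48510) = -815/3527 + 8510/539 = 29575485/1901053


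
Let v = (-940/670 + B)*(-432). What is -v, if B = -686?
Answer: -19896192/67 ≈ -2.9696e+5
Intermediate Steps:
v = 19896192/67 (v = (-940/670 - 686)*(-432) = (-940*1/670 - 686)*(-432) = (-94/67 - 686)*(-432) = -46056/67*(-432) = 19896192/67 ≈ 2.9696e+5)
-v = -1*19896192/67 = -19896192/67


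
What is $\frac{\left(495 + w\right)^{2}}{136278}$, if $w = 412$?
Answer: $\frac{822649}{136278} \approx 6.0366$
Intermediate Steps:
$\frac{\left(495 + w\right)^{2}}{136278} = \frac{\left(495 + 412\right)^{2}}{136278} = 907^{2} \cdot \frac{1}{136278} = 822649 \cdot \frac{1}{136278} = \frac{822649}{136278}$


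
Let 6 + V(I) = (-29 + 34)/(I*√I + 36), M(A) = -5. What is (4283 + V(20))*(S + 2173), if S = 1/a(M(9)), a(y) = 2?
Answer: 31160195829/3352 + 108675*√5/1676 ≈ 9.2961e+6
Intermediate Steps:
V(I) = -6 + 5/(36 + I^(3/2)) (V(I) = -6 + (-29 + 34)/(I*√I + 36) = -6 + 5/(I^(3/2) + 36) = -6 + 5/(36 + I^(3/2)))
S = ½ (S = 1/2 = ½ ≈ 0.50000)
(4283 + V(20))*(S + 2173) = (4283 + (-211 - 240*√5)/(36 + 20^(3/2)))*(½ + 2173) = (4283 + (-211 - 240*√5)/(36 + 40*√5))*(4347/2) = 18618201/2 + 4347*(-211 - 240*√5)/(2*(36 + 40*√5))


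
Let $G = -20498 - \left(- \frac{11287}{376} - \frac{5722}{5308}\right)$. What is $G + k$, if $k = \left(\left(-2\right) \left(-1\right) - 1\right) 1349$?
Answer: $- \frac{9538916131}{498952} \approx -19118.0$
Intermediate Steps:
$k = 1349$ ($k = \left(2 - 1\right) 1349 = 1 \cdot 1349 = 1349$)
$G = - \frac{10212002379}{498952}$ ($G = -20498 - \left(\left(-11287\right) \frac{1}{376} - \frac{2861}{2654}\right) = -20498 - \left(- \frac{11287}{376} - \frac{2861}{2654}\right) = -20498 - - \frac{15515717}{498952} = -20498 + \frac{15515717}{498952} = - \frac{10212002379}{498952} \approx -20467.0$)
$G + k = - \frac{10212002379}{498952} + 1349 = - \frac{9538916131}{498952}$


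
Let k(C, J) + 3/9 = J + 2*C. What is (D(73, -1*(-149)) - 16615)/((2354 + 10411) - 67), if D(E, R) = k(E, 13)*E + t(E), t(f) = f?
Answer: -7439/19047 ≈ -0.39056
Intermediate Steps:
k(C, J) = -⅓ + J + 2*C (k(C, J) = -⅓ + (J + 2*C) = -⅓ + J + 2*C)
D(E, R) = E + E*(38/3 + 2*E) (D(E, R) = (-⅓ + 13 + 2*E)*E + E = (38/3 + 2*E)*E + E = E*(38/3 + 2*E) + E = E + E*(38/3 + 2*E))
(D(73, -1*(-149)) - 16615)/((2354 + 10411) - 67) = ((⅓)*73*(41 + 6*73) - 16615)/((2354 + 10411) - 67) = ((⅓)*73*(41 + 438) - 16615)/(12765 - 67) = ((⅓)*73*479 - 16615)/12698 = (34967/3 - 16615)*(1/12698) = -14878/3*1/12698 = -7439/19047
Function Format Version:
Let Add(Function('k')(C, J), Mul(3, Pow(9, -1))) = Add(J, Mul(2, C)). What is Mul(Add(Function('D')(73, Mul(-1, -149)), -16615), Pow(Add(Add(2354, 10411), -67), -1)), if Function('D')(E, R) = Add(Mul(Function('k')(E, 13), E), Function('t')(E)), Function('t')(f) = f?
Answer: Rational(-7439, 19047) ≈ -0.39056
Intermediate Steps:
Function('k')(C, J) = Add(Rational(-1, 3), J, Mul(2, C)) (Function('k')(C, J) = Add(Rational(-1, 3), Add(J, Mul(2, C))) = Add(Rational(-1, 3), J, Mul(2, C)))
Function('D')(E, R) = Add(E, Mul(E, Add(Rational(38, 3), Mul(2, E)))) (Function('D')(E, R) = Add(Mul(Add(Rational(-1, 3), 13, Mul(2, E)), E), E) = Add(Mul(Add(Rational(38, 3), Mul(2, E)), E), E) = Add(Mul(E, Add(Rational(38, 3), Mul(2, E))), E) = Add(E, Mul(E, Add(Rational(38, 3), Mul(2, E)))))
Mul(Add(Function('D')(73, Mul(-1, -149)), -16615), Pow(Add(Add(2354, 10411), -67), -1)) = Mul(Add(Mul(Rational(1, 3), 73, Add(41, Mul(6, 73))), -16615), Pow(Add(Add(2354, 10411), -67), -1)) = Mul(Add(Mul(Rational(1, 3), 73, Add(41, 438)), -16615), Pow(Add(12765, -67), -1)) = Mul(Add(Mul(Rational(1, 3), 73, 479), -16615), Pow(12698, -1)) = Mul(Add(Rational(34967, 3), -16615), Rational(1, 12698)) = Mul(Rational(-14878, 3), Rational(1, 12698)) = Rational(-7439, 19047)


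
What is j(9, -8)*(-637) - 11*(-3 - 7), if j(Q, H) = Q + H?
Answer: -527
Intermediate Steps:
j(Q, H) = H + Q
j(9, -8)*(-637) - 11*(-3 - 7) = (-8 + 9)*(-637) - 11*(-3 - 7) = 1*(-637) - 11*(-10) = -637 + 110 = -527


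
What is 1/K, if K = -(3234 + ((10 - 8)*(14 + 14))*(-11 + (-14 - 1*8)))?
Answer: -1/1386 ≈ -0.00072150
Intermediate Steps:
K = -1386 (K = -(3234 + (2*28)*(-11 + (-14 - 8))) = -(3234 + 56*(-11 - 22)) = -(3234 + 56*(-33)) = -(3234 - 1848) = -1*1386 = -1386)
1/K = 1/(-1386) = -1/1386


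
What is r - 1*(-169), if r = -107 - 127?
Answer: -65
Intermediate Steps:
r = -234
r - 1*(-169) = -234 - 1*(-169) = -234 + 169 = -65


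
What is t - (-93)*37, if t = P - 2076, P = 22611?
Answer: 23976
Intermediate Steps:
t = 20535 (t = 22611 - 2076 = 20535)
t - (-93)*37 = 20535 - (-93)*37 = 20535 - 1*(-3441) = 20535 + 3441 = 23976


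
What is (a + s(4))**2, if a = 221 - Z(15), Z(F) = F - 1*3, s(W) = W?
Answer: 45369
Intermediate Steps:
Z(F) = -3 + F (Z(F) = F - 3 = -3 + F)
a = 209 (a = 221 - (-3 + 15) = 221 - 1*12 = 221 - 12 = 209)
(a + s(4))**2 = (209 + 4)**2 = 213**2 = 45369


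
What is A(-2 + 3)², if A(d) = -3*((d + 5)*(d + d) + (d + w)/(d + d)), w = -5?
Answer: 900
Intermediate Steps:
A(d) = -6*d*(5 + d) - 3*(-5 + d)/(2*d) (A(d) = -3*((d + 5)*(d + d) + (d - 5)/(d + d)) = -3*((5 + d)*(2*d) + (-5 + d)/((2*d))) = -3*(2*d*(5 + d) + (-5 + d)*(1/(2*d))) = -3*(2*d*(5 + d) + (-5 + d)/(2*d)) = -3*((-5 + d)/(2*d) + 2*d*(5 + d)) = -6*d*(5 + d) - 3*(-5 + d)/(2*d))
A(-2 + 3)² = (-3/2 - 30*(-2 + 3) - 6*(-2 + 3)² + 15/(2*(-2 + 3)))² = (-3/2 - 30*1 - 6*1² + (15/2)/1)² = (-3/2 - 30 - 6*1 + (15/2)*1)² = (-3/2 - 30 - 6 + 15/2)² = (-30)² = 900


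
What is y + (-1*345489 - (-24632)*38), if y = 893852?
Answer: 1484379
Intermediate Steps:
y + (-1*345489 - (-24632)*38) = 893852 + (-1*345489 - (-24632)*38) = 893852 + (-345489 - 1*(-936016)) = 893852 + (-345489 + 936016) = 893852 + 590527 = 1484379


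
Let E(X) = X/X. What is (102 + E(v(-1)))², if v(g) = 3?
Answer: 10609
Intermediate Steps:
E(X) = 1
(102 + E(v(-1)))² = (102 + 1)² = 103² = 10609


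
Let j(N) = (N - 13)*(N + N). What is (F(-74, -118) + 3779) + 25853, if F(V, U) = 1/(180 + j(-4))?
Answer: 9363713/316 ≈ 29632.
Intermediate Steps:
j(N) = 2*N*(-13 + N) (j(N) = (-13 + N)*(2*N) = 2*N*(-13 + N))
F(V, U) = 1/316 (F(V, U) = 1/(180 + 2*(-4)*(-13 - 4)) = 1/(180 + 2*(-4)*(-17)) = 1/(180 + 136) = 1/316)
(F(-74, -118) + 3779) + 25853 = (1/316 + 3779) + 25853 = 1194165/316 + 25853 = 9363713/316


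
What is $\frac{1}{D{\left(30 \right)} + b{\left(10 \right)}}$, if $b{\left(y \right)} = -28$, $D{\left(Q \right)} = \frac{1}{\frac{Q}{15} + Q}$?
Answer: $- \frac{32}{895} \approx -0.035754$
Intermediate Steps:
$D{\left(Q \right)} = \frac{15}{16 Q}$ ($D{\left(Q \right)} = \frac{1}{Q \frac{1}{15} + Q} = \frac{1}{\frac{Q}{15} + Q} = \frac{1}{\frac{16}{15} Q} = \frac{15}{16 Q}$)
$\frac{1}{D{\left(30 \right)} + b{\left(10 \right)}} = \frac{1}{\frac{15}{16 \cdot 30} - 28} = \frac{1}{\frac{15}{16} \cdot \frac{1}{30} - 28} = \frac{1}{\frac{1}{32} - 28} = \frac{1}{- \frac{895}{32}} = - \frac{32}{895}$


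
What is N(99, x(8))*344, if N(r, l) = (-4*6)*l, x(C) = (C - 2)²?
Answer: -297216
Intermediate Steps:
x(C) = (-2 + C)²
N(r, l) = -24*l
N(99, x(8))*344 = -24*(-2 + 8)²*344 = -24*6²*344 = -24*36*344 = -864*344 = -297216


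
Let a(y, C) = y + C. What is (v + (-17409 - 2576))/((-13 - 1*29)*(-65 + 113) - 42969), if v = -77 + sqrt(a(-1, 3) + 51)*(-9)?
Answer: 20062/44985 + 3*sqrt(53)/14995 ≈ 0.44743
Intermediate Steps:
a(y, C) = C + y
v = -77 - 9*sqrt(53) (v = -77 + sqrt((3 - 1) + 51)*(-9) = -77 + sqrt(2 + 51)*(-9) = -77 + sqrt(53)*(-9) = -77 - 9*sqrt(53) ≈ -142.52)
(v + (-17409 - 2576))/((-13 - 1*29)*(-65 + 113) - 42969) = ((-77 - 9*sqrt(53)) + (-17409 - 2576))/((-13 - 1*29)*(-65 + 113) - 42969) = ((-77 - 9*sqrt(53)) - 19985)/((-13 - 29)*48 - 42969) = (-20062 - 9*sqrt(53))/(-42*48 - 42969) = (-20062 - 9*sqrt(53))/(-2016 - 42969) = (-20062 - 9*sqrt(53))/(-44985) = (-20062 - 9*sqrt(53))*(-1/44985) = 20062/44985 + 3*sqrt(53)/14995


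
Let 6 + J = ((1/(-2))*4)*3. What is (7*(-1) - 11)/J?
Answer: 3/2 ≈ 1.5000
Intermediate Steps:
J = -12 (J = -6 + ((1/(-2))*4)*3 = -6 + ((1*(-1/2))*4)*3 = -6 - 1/2*4*3 = -6 - 2*3 = -6 - 6 = -12)
(7*(-1) - 11)/J = (7*(-1) - 11)/(-12) = (-7 - 11)*(-1/12) = -18*(-1/12) = 3/2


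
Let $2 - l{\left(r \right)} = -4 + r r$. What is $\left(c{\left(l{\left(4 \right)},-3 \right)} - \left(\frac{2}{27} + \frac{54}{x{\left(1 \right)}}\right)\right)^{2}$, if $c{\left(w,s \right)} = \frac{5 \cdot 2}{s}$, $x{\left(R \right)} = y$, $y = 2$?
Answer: $\frac{674041}{729} \approx 924.61$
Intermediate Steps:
$l{\left(r \right)} = 6 - r^{2}$ ($l{\left(r \right)} = 2 - \left(-4 + r r\right) = 2 - \left(-4 + r^{2}\right) = 6 - r^{2}$)
$x{\left(R \right)} = 2$
$c{\left(w,s \right)} = \frac{10}{s}$
$\left(c{\left(l{\left(4 \right)},-3 \right)} - \left(\frac{2}{27} + \frac{54}{x{\left(1 \right)}}\right)\right)^{2} = \left(\frac{10}{-3} - \left(27 + \frac{2}{27}\right)\right)^{2} = \left(10 \left(- \frac{1}{3}\right) - \frac{731}{27}\right)^{2} = \left(- \frac{10}{3} - \frac{731}{27}\right)^{2} = \left(- \frac{821}{27}\right)^{2} = \frac{674041}{729}$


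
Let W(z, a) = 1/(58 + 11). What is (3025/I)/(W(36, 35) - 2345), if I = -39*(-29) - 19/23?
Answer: -4800675/4205933176 ≈ -0.0011414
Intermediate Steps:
I = 25994/23 (I = 1131 - 19*1/23 = 1131 - 19/23 = 25994/23 ≈ 1130.2)
W(z, a) = 1/69
(3025/I)/(W(36, 35) - 2345) = (3025/(25994/23))/(1/69 - 2345) = (3025*(23/25994))/(-161804/69) = (69575/25994)*(-69/161804) = -4800675/4205933176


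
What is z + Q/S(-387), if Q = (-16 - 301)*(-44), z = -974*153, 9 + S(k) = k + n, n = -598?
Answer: -74070908/497 ≈ -1.4904e+5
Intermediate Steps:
S(k) = -607 + k (S(k) = -9 + (k - 598) = -9 + (-598 + k) = -607 + k)
z = -149022
Q = 13948 (Q = -317*(-44) = 13948)
z + Q/S(-387) = -149022 + 13948/(-607 - 387) = -149022 + 13948/(-994) = -149022 + 13948*(-1/994) = -149022 - 6974/497 = -74070908/497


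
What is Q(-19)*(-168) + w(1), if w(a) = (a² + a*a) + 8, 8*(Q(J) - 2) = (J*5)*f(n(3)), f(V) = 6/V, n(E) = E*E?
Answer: 1004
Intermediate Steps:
n(E) = E²
Q(J) = 2 + 5*J/12 (Q(J) = 2 + ((J*5)*(6/(3²)))/8 = 2 + ((5*J)*(6/9))/8 = 2 + ((5*J)*(6*(⅑)))/8 = 2 + ((5*J)*(⅔))/8 = 2 + (10*J/3)/8 = 2 + 5*J/12)
w(a) = 8 + 2*a² (w(a) = (a² + a²) + 8 = 2*a² + 8 = 8 + 2*a²)
Q(-19)*(-168) + w(1) = (2 + (5/12)*(-19))*(-168) + (8 + 2*1²) = (2 - 95/12)*(-168) + (8 + 2*1) = -71/12*(-168) + (8 + 2) = 994 + 10 = 1004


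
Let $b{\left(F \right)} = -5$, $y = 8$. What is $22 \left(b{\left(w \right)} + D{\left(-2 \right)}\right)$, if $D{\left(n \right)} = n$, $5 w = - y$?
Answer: $-154$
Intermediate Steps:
$w = - \frac{8}{5}$ ($w = \frac{\left(-1\right) 8}{5} = \frac{1}{5} \left(-8\right) = - \frac{8}{5} \approx -1.6$)
$22 \left(b{\left(w \right)} + D{\left(-2 \right)}\right) = 22 \left(-5 - 2\right) = 22 \left(-7\right) = -154$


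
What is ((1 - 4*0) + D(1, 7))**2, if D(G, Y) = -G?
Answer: 0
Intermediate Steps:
((1 - 4*0) + D(1, 7))**2 = ((1 - 4*0) - 1*1)**2 = ((1 + 0) - 1)**2 = (1 - 1)**2 = 0**2 = 0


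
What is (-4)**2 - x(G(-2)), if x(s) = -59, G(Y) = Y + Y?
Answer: 75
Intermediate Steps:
G(Y) = 2*Y
(-4)**2 - x(G(-2)) = (-4)**2 - 1*(-59) = 16 + 59 = 75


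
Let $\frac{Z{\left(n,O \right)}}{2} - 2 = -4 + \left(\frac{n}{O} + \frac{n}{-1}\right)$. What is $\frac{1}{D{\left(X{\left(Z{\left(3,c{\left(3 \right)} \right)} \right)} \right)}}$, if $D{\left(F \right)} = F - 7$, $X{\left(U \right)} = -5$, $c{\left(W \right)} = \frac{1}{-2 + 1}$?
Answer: $- \frac{1}{12} \approx -0.083333$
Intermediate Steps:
$c{\left(W \right)} = -1$ ($c{\left(W \right)} = \frac{1}{-1} = -1$)
$Z{\left(n,O \right)} = -4 - 2 n + \frac{2 n}{O}$ ($Z{\left(n,O \right)} = 4 + 2 \left(-4 + \left(\frac{n}{O} + \frac{n}{-1}\right)\right) = 4 + 2 \left(-4 + \left(\frac{n}{O} + n \left(-1\right)\right)\right) = 4 + 2 \left(-4 - \left(n - \frac{n}{O}\right)\right) = 4 + 2 \left(-4 - n + \frac{n}{O}\right) = 4 - \left(8 + 2 n - \frac{2 n}{O}\right) = -4 - 2 n + \frac{2 n}{O}$)
$D{\left(F \right)} = -7 + F$
$\frac{1}{D{\left(X{\left(Z{\left(3,c{\left(3 \right)} \right)} \right)} \right)}} = \frac{1}{-7 - 5} = \frac{1}{-12} = - \frac{1}{12}$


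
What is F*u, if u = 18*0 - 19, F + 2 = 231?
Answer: -4351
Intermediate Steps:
F = 229 (F = -2 + 231 = 229)
u = -19 (u = 0 - 19 = -19)
F*u = 229*(-19) = -4351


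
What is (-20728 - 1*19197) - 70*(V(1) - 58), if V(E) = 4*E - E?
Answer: -36075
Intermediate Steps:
V(E) = 3*E
(-20728 - 1*19197) - 70*(V(1) - 58) = (-20728 - 1*19197) - 70*(3*1 - 58) = (-20728 - 19197) - 70*(3 - 58) = -39925 - 70*(-55) = -39925 - 1*(-3850) = -39925 + 3850 = -36075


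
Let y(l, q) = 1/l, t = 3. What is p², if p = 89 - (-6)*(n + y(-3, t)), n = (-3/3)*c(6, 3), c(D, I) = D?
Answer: 2601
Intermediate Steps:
n = -6 (n = -3/3*6 = -1*1*6 = -1*6 = -6)
p = 51 (p = 89 - (-6)*(-6 + 1/(-3)) = 89 - (-6)*(-6 - ⅓) = 89 - (-6)*(-19)/3 = 89 - 1*38 = 89 - 38 = 51)
p² = 51² = 2601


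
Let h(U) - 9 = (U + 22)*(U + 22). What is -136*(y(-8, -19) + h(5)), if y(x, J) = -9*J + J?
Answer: -121040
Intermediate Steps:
y(x, J) = -8*J
h(U) = 9 + (22 + U)**2 (h(U) = 9 + (U + 22)*(U + 22) = 9 + (22 + U)*(22 + U) = 9 + (22 + U)**2)
-136*(y(-8, -19) + h(5)) = -136*(-8*(-19) + (9 + (22 + 5)**2)) = -136*(152 + (9 + 27**2)) = -136*(152 + (9 + 729)) = -136*(152 + 738) = -136*890 = -121040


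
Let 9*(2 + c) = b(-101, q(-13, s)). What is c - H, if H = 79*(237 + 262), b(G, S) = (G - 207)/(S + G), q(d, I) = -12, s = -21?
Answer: -40092883/1017 ≈ -39423.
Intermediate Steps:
b(G, S) = (-207 + G)/(G + S)
c = -1726/1017 (c = -2 + ((-207 - 101)/(-101 - 12))/9 = -2 + (-308/(-113))/9 = -2 + (-1/113*(-308))/9 = -2 + (⅑)*(308/113) = -2 + 308/1017 = -1726/1017 ≈ -1.6971)
H = 39421 (H = 79*499 = 39421)
c - H = -1726/1017 - 1*39421 = -1726/1017 - 39421 = -40092883/1017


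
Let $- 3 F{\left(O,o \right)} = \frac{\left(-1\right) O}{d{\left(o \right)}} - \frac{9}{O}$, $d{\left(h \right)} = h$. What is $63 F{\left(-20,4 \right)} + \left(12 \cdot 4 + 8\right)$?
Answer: $- \frac{1169}{20} \approx -58.45$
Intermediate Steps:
$F{\left(O,o \right)} = \frac{3}{O} + \frac{O}{3 o}$ ($F{\left(O,o \right)} = - \frac{\frac{\left(-1\right) O}{o} - \frac{9}{O}}{3} = - \frac{- \frac{O}{o} - \frac{9}{O}}{3} = - \frac{- \frac{9}{O} - \frac{O}{o}}{3} = \frac{3}{O} + \frac{O}{3 o}$)
$63 F{\left(-20,4 \right)} + \left(12 \cdot 4 + 8\right) = 63 \left(\frac{3}{-20} + \frac{1}{3} \left(-20\right) \frac{1}{4}\right) + \left(12 \cdot 4 + 8\right) = 63 \left(3 \left(- \frac{1}{20}\right) + \frac{1}{3} \left(-20\right) \frac{1}{4}\right) + \left(48 + 8\right) = 63 \left(- \frac{3}{20} - \frac{5}{3}\right) + 56 = 63 \left(- \frac{109}{60}\right) + 56 = - \frac{2289}{20} + 56 = - \frac{1169}{20}$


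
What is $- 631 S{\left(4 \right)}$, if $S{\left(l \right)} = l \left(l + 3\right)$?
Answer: $-17668$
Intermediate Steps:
$S{\left(l \right)} = l \left(3 + l\right)$
$- 631 S{\left(4 \right)} = - 631 \cdot 4 \left(3 + 4\right) = - 631 \cdot 4 \cdot 7 = \left(-631\right) 28 = -17668$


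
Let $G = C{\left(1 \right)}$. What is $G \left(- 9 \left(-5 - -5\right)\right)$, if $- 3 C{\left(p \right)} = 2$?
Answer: $0$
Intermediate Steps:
$C{\left(p \right)} = - \frac{2}{3}$ ($C{\left(p \right)} = \left(- \frac{1}{3}\right) 2 = - \frac{2}{3}$)
$G = - \frac{2}{3} \approx -0.66667$
$G \left(- 9 \left(-5 - -5\right)\right) = - \frac{2 \left(- 9 \left(-5 - -5\right)\right)}{3} = - \frac{2 \left(- 9 \left(-5 + 5\right)\right)}{3} = - \frac{2 \left(\left(-9\right) 0\right)}{3} = \left(- \frac{2}{3}\right) 0 = 0$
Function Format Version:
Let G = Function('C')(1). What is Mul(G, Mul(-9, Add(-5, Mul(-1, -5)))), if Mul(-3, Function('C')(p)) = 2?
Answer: 0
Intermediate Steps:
Function('C')(p) = Rational(-2, 3) (Function('C')(p) = Mul(Rational(-1, 3), 2) = Rational(-2, 3))
G = Rational(-2, 3) ≈ -0.66667
Mul(G, Mul(-9, Add(-5, Mul(-1, -5)))) = Mul(Rational(-2, 3), Mul(-9, Add(-5, Mul(-1, -5)))) = Mul(Rational(-2, 3), Mul(-9, Add(-5, 5))) = Mul(Rational(-2, 3), Mul(-9, 0)) = Mul(Rational(-2, 3), 0) = 0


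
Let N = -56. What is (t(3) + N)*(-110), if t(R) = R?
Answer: 5830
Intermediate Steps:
(t(3) + N)*(-110) = (3 - 56)*(-110) = -53*(-110) = 5830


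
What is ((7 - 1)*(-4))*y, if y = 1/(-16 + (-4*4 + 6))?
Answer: 12/13 ≈ 0.92308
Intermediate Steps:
y = -1/26 (y = 1/(-16 + (-16 + 6)) = 1/(-16 - 10) = 1/(-26) = -1/26 ≈ -0.038462)
((7 - 1)*(-4))*y = ((7 - 1)*(-4))*(-1/26) = (6*(-4))*(-1/26) = -24*(-1/26) = 12/13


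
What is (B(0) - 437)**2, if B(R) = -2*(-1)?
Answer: 189225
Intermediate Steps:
B(R) = 2
(B(0) - 437)**2 = (2 - 437)**2 = (-435)**2 = 189225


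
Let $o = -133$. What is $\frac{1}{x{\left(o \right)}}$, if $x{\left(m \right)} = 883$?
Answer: $\frac{1}{883} \approx 0.0011325$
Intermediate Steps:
$\frac{1}{x{\left(o \right)}} = \frac{1}{883}$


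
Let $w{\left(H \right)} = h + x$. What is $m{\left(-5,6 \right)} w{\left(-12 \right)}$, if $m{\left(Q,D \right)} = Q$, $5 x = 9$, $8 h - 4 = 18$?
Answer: $- \frac{91}{4} \approx -22.75$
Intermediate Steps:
$h = \frac{11}{4}$ ($h = \frac{1}{2} + \frac{1}{8} \cdot 18 = \frac{1}{2} + \frac{9}{4} = \frac{11}{4} \approx 2.75$)
$x = \frac{9}{5}$ ($x = \frac{1}{5} \cdot 9 = \frac{9}{5} \approx 1.8$)
$w{\left(H \right)} = \frac{91}{20}$ ($w{\left(H \right)} = \frac{11}{4} + \frac{9}{5} = \frac{91}{20}$)
$m{\left(-5,6 \right)} w{\left(-12 \right)} = \left(-5\right) \frac{91}{20} = - \frac{91}{4}$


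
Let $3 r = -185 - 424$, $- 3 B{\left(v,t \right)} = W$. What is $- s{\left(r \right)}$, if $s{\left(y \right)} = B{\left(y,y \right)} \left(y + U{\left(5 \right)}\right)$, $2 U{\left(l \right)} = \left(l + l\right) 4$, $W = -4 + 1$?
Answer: $183$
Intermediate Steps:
$W = -3$
$B{\left(v,t \right)} = 1$ ($B{\left(v,t \right)} = \left(- \frac{1}{3}\right) \left(-3\right) = 1$)
$r = -203$ ($r = \frac{-185 - 424}{3} = \frac{1}{3} \left(-609\right) = -203$)
$U{\left(l \right)} = 4 l$ ($U{\left(l \right)} = \frac{\left(l + l\right) 4}{2} = \frac{2 l 4}{2} = \frac{8 l}{2} = 4 l$)
$s{\left(y \right)} = 20 + y$ ($s{\left(y \right)} = 1 \left(y + 4 \cdot 5\right) = 1 \left(y + 20\right) = 1 \left(20 + y\right) = 20 + y$)
$- s{\left(r \right)} = - (20 - 203) = \left(-1\right) \left(-183\right) = 183$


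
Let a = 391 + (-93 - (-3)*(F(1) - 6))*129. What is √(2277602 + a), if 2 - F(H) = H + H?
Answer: √2263674 ≈ 1504.6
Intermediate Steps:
F(H) = 2 - 2*H (F(H) = 2 - (H + H) = 2 - 2*H)
a = -13928 (a = 391 + (-93 - (-3)*((2 - 2*1) - 6))*129 = 391 + (-93 - (-3)*((2 - 2) - 6))*129 = 391 + (-93 - (-3)*(0 - 6))*129 = 391 + (-93 - (-3)*(-6))*129 = 391 + (-93 - 1*18)*129 = 391 + (-93 - 18)*129 = 391 - 111*129 = 391 - 14319 = -13928)
√(2277602 + a) = √(2277602 - 13928) = √2263674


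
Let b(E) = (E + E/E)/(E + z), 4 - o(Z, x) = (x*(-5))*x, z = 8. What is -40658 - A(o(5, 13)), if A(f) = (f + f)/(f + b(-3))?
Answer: -172520384/4243 ≈ -40660.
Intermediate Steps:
o(Z, x) = 4 + 5*x**2 (o(Z, x) = 4 - x*(-5)*x = 4 - (-5*x)*x = 4 - (-5)*x**2 = 4 + 5*x**2)
b(E) = (1 + E)/(8 + E) (b(E) = (E + E/E)/(E + 8) = (E + 1)/(8 + E) = (1 + E)/(8 + E))
A(f) = 2*f/(-2/5 + f) (A(f) = (f + f)/(f + (1 - 3)/(8 - 3)) = (2*f)/(f - 2/5) = (2*f)/(-2/5 + f) = 2*f/(-2/5 + f))
-40658 - A(o(5, 13)) = -40658 - 10*(4 + 5*13**2)/(-2 + 5*(4 + 5*13**2)) = -40658 - 10*(4 + 5*169)/(-2 + 5*(4 + 5*169)) = -40658 - 10*(4 + 845)/(-2 + 5*(4 + 845)) = -40658 - 10*849/(-2 + 5*849) = -40658 - 10*849/(-2 + 4245) = -40658 - 10*849/4243 = -40658 - 1*8490/4243 = -40658 - 8490/4243 = -172520384/4243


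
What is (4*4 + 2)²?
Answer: 324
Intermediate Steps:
(4*4 + 2)² = (16 + 2)² = 18² = 324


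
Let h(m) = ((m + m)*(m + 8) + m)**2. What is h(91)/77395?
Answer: 327935881/77395 ≈ 4237.2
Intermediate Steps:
h(m) = (m + 2*m*(8 + m))**2 (h(m) = ((2*m)*(8 + m) + m)**2 = (2*m*(8 + m) + m)**2 = (m + 2*m*(8 + m))**2)
h(91)/77395 = (91**2*(17 + 2*91)**2)/77395 = (8281*(17 + 182)**2)*(1/77395) = (8281*199**2)*(1/77395) = (8281*39601)*(1/77395) = 327935881*(1/77395) = 327935881/77395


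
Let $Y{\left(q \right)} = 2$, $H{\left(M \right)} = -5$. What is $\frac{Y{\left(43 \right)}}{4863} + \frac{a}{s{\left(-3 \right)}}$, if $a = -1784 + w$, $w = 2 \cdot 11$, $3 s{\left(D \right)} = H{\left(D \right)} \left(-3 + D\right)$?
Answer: $- \frac{4284293}{24315} \approx -176.2$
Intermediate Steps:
$s{\left(D \right)} = 5 - \frac{5 D}{3}$ ($s{\left(D \right)} = \frac{\left(-5\right) \left(-3 + D\right)}{3} = \frac{15 - 5 D}{3} = 5 - \frac{5 D}{3}$)
$w = 22$
$a = -1762$ ($a = -1784 + 22 = -1762$)
$\frac{Y{\left(43 \right)}}{4863} + \frac{a}{s{\left(-3 \right)}} = \frac{2}{4863} - \frac{1762}{5 - -5} = 2 \cdot \frac{1}{4863} - \frac{1762}{5 + 5} = \frac{2}{4863} - \frac{1762}{10} = \frac{2}{4863} - \frac{881}{5} = - \frac{4284293}{24315}$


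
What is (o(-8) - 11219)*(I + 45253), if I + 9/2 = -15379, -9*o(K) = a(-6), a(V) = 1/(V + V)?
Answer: -24127606363/72 ≈ -3.3511e+8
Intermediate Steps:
a(V) = 1/(2*V)
o(K) = 1/108 (o(K) = -1/(18*(-6)) = -(-1)/(18*6) = -⅑*(-1/12) = 1/108)
I = -30767/2 (I = -9/2 - 15379 = -30767/2 ≈ -15384.)
(o(-8) - 11219)*(I + 45253) = (1/108 - 11219)*(-30767/2 + 45253) = -1211651/108*59739/2 = -24127606363/72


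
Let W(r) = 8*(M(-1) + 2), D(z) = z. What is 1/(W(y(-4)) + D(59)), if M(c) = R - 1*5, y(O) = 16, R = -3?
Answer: 1/11 ≈ 0.090909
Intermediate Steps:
M(c) = -8 (M(c) = -3 - 1*5 = -3 - 5 = -8)
W(r) = -48 (W(r) = 8*(-8 + 2) = 8*(-6) = -48)
1/(W(y(-4)) + D(59)) = 1/(-48 + 59) = 1/11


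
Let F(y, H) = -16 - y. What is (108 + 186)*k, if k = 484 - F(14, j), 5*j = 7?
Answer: 151116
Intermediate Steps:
j = 7/5 (j = (⅕)*7 = 7/5 ≈ 1.4000)
k = 514 (k = 484 - (-16 - 1*14) = 484 - (-16 - 14) = 484 - 1*(-30) = 484 + 30 = 514)
(108 + 186)*k = (108 + 186)*514 = 294*514 = 151116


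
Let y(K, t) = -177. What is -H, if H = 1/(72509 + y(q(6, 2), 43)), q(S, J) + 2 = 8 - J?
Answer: -1/72332 ≈ -1.3825e-5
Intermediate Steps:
q(S, J) = 6 - J (q(S, J) = -2 + (8 - J) = 6 - J)
H = 1/72332 (H = 1/(72509 - 177) = 1/72332 ≈ 1.3825e-5)
-H = -1*1/72332 = -1/72332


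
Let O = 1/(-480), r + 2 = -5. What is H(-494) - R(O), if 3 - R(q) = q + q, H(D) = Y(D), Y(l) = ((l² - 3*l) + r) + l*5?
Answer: 58329119/240 ≈ 2.4304e+5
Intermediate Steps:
r = -7 (r = -2 - 5 = -7)
O = -1/480 ≈ -0.0020833
Y(l) = -7 + l² + 2*l (Y(l) = ((l² - 3*l) - 7) + l*5 = (-7 + l² - 3*l) + 5*l = -7 + l² + 2*l)
H(D) = -7 + D² + 2*D
R(q) = 3 - 2*q (R(q) = 3 - (q + q) = 3 - 2*q)
H(-494) - R(O) = (-7 + (-494)² + 2*(-494)) - (3 - 2*(-1/480)) = (-7 + 244036 - 988) - (3 + 1/240) = 243041 - 1*721/240 = 243041 - 721/240 = 58329119/240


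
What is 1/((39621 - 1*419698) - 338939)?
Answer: -1/719016 ≈ -1.3908e-6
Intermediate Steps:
1/((39621 - 1*419698) - 338939) = 1/((39621 - 419698) - 338939) = 1/(-380077 - 338939) = 1/(-719016) = -1/719016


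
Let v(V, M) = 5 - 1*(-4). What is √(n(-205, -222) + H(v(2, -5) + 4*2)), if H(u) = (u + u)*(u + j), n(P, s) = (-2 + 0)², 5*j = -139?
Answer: 2*I*√2270/5 ≈ 19.058*I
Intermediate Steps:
j = -139/5 (j = (⅕)*(-139) = -139/5 ≈ -27.800)
v(V, M) = 9 (v(V, M) = 5 + 4 = 9)
n(P, s) = 4 (n(P, s) = (-2)² = 4)
H(u) = 2*u*(-139/5 + u) (H(u) = (u + u)*(u - 139/5) = (2*u)*(-139/5 + u) = 2*u*(-139/5 + u))
√(n(-205, -222) + H(v(2, -5) + 4*2)) = √(4 + 2*(9 + 4*2)*(-139 + 5*(9 + 4*2))/5) = √(4 + 2*(9 + 8)*(-139 + 5*(9 + 8))/5) = √(4 + (⅖)*17*(-139 + 5*17)) = √(4 + (⅖)*17*(-139 + 85)) = √(4 + (⅖)*17*(-54)) = √(4 - 1836/5) = √(-1816/5) = 2*I*√2270/5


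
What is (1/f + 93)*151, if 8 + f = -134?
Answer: 1993955/142 ≈ 14042.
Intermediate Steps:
f = -142 (f = -8 - 134 = -142)
(1/f + 93)*151 = (1/(-142) + 93)*151 = (-1/142 + 93)*151 = (13205/142)*151 = 1993955/142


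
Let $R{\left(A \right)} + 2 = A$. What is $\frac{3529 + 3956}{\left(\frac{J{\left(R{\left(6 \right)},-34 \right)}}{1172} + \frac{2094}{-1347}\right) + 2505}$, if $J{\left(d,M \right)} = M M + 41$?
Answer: $\frac{3938816580}{1317920537} \approx 2.9887$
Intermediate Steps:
$R{\left(A \right)} = -2 + A$
$J{\left(d,M \right)} = 41 + M^{2}$ ($J{\left(d,M \right)} = M^{2} + 41 = 41 + M^{2}$)
$\frac{3529 + 3956}{\left(\frac{J{\left(R{\left(6 \right)},-34 \right)}}{1172} + \frac{2094}{-1347}\right) + 2505} = \frac{3529 + 3956}{\left(\frac{41 + \left(-34\right)^{2}}{1172} + \frac{2094}{-1347}\right) + 2505} = \frac{7485}{\left(\left(41 + 1156\right) \frac{1}{1172} + 2094 \left(- \frac{1}{1347}\right)\right) + 2505} = \frac{7485}{\left(1197 \cdot \frac{1}{1172} - \frac{698}{449}\right) + 2505} = \frac{7485}{\left(\frac{1197}{1172} - \frac{698}{449}\right) + 2505} = \frac{7485}{- \frac{280603}{526228} + 2505} = \frac{7485}{\frac{1317920537}{526228}} = 7485 \cdot \frac{526228}{1317920537} = \frac{3938816580}{1317920537}$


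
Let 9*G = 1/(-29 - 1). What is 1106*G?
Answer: -553/135 ≈ -4.0963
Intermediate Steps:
G = -1/270 (G = 1/(9*(-29 - 1)) = (⅑)/(-30) = (⅑)*(-1/30) = -1/270 ≈ -0.0037037)
1106*G = 1106*(-1/270) = -553/135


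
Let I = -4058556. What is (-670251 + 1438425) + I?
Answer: -3290382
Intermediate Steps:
(-670251 + 1438425) + I = (-670251 + 1438425) - 4058556 = 768174 - 4058556 = -3290382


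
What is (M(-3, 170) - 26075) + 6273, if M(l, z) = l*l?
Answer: -19793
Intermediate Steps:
M(l, z) = l²
(M(-3, 170) - 26075) + 6273 = ((-3)² - 26075) + 6273 = (9 - 26075) + 6273 = -26066 + 6273 = -19793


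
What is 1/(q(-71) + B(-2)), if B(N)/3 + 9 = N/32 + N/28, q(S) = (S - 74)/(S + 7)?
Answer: -448/11261 ≈ -0.039783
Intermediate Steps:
q(S) = (-74 + S)/(7 + S)
B(N) = -27 + 45*N/224 (B(N) = -27 + 3*(N/32 + N/28) = -27 + 3*(15*N/224) = -27 + 45*N/224)
1/(q(-71) + B(-2)) = 1/((-74 - 71)/(7 - 71) + (-27 + (45/224)*(-2))) = 1/(-145/(-64) + (-27 - 45/112)) = 1/(-1/64*(-145) - 3069/112) = 1/(145/64 - 3069/112) = 1/(-11261/448) = -448/11261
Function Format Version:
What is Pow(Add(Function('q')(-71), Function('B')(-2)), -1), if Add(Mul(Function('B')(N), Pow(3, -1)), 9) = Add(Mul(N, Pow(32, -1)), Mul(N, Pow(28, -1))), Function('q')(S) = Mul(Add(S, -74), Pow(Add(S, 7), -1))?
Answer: Rational(-448, 11261) ≈ -0.039783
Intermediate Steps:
Function('q')(S) = Mul(Pow(Add(7, S), -1), Add(-74, S)) (Function('q')(S) = Mul(Add(-74, S), Pow(Add(7, S), -1)) = Mul(Pow(Add(7, S), -1), Add(-74, S)))
Function('B')(N) = Add(-27, Mul(Rational(45, 224), N)) (Function('B')(N) = Add(-27, Mul(3, Add(Mul(N, Pow(32, -1)), Mul(N, Pow(28, -1))))) = Add(-27, Mul(3, Add(Mul(N, Rational(1, 32)), Mul(N, Rational(1, 28))))) = Add(-27, Mul(3, Add(Mul(Rational(1, 32), N), Mul(Rational(1, 28), N)))) = Add(-27, Mul(3, Mul(Rational(15, 224), N))) = Add(-27, Mul(Rational(45, 224), N)))
Pow(Add(Function('q')(-71), Function('B')(-2)), -1) = Pow(Add(Mul(Pow(Add(7, -71), -1), Add(-74, -71)), Add(-27, Mul(Rational(45, 224), -2))), -1) = Pow(Add(Mul(Pow(-64, -1), -145), Add(-27, Rational(-45, 112))), -1) = Pow(Add(Mul(Rational(-1, 64), -145), Rational(-3069, 112)), -1) = Pow(Add(Rational(145, 64), Rational(-3069, 112)), -1) = Pow(Rational(-11261, 448), -1) = Rational(-448, 11261)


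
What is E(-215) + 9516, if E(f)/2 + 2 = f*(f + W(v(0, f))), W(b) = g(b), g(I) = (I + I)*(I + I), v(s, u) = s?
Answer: 101962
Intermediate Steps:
g(I) = 4*I² (g(I) = (2*I)*(2*I) = 4*I²)
W(b) = 4*b²
E(f) = -4 + 2*f² (E(f) = -4 + 2*(f*(f + 4*0²)) = -4 + 2*(f*(f + 4*0)) = -4 + 2*(f*(f + 0)) = -4 + 2*(f*f) = -4 + 2*f²)
E(-215) + 9516 = (-4 + 2*(-215)²) + 9516 = (-4 + 2*46225) + 9516 = (-4 + 92450) + 9516 = 92446 + 9516 = 101962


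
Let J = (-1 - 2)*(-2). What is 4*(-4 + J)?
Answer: 8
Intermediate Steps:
J = 6 (J = -3*(-2) = 6)
4*(-4 + J) = 4*(-4 + 6) = 4*2 = 8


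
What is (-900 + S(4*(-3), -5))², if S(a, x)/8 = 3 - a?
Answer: 608400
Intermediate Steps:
S(a, x) = 24 - 8*a (S(a, x) = 8*(3 - a) = 24 - 8*a)
(-900 + S(4*(-3), -5))² = (-900 + (24 - 32*(-3)))² = (-900 + (24 - 8*(-12)))² = (-900 + (24 + 96))² = (-900 + 120)² = (-780)² = 608400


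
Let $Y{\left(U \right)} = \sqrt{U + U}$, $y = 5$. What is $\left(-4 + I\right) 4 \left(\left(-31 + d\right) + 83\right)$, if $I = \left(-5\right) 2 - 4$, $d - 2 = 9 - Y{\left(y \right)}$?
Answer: $-4536 + 72 \sqrt{10} \approx -4308.3$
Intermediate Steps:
$Y{\left(U \right)} = \sqrt{2} \sqrt{U}$ ($Y{\left(U \right)} = \sqrt{2 U} = \sqrt{2} \sqrt{U}$)
$d = 11 - \sqrt{10}$ ($d = 2 + \left(9 - \sqrt{2} \sqrt{5}\right) = 2 + \left(9 - \sqrt{10}\right) = 11 - \sqrt{10} \approx 7.8377$)
$I = -14$ ($I = -10 - 4 = -14$)
$\left(-4 + I\right) 4 \left(\left(-31 + d\right) + 83\right) = \left(-4 - 14\right) 4 \left(\left(-31 + \left(11 - \sqrt{10}\right)\right) + 83\right) = \left(-18\right) 4 \left(\left(-20 - \sqrt{10}\right) + 83\right) = - 72 \left(63 - \sqrt{10}\right) = -4536 + 72 \sqrt{10}$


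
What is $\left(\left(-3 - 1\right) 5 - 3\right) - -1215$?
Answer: $1192$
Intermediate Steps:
$\left(\left(-3 - 1\right) 5 - 3\right) - -1215 = \left(\left(-4\right) 5 - 3\right) + 1215 = \left(-20 - 3\right) + 1215 = -23 + 1215 = 1192$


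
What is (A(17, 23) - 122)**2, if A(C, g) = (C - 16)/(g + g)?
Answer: 31483321/2116 ≈ 14879.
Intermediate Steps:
A(C, g) = (-16 + C)/(2*g) (A(C, g) = (-16 + C)/((2*g)) = (-16 + C)*(1/(2*g)) = (-16 + C)/(2*g))
(A(17, 23) - 122)**2 = ((1/2)*(-16 + 17)/23 - 122)**2 = ((1/2)*(1/23)*1 - 122)**2 = (1/46 - 122)**2 = (-5611/46)**2 = 31483321/2116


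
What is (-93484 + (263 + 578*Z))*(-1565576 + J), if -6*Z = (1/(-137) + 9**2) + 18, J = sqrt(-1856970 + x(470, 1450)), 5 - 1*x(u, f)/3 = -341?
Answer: 66119361036424/411 - 84466498*I*sqrt(463983)/411 ≈ 1.6087e+11 - 1.3999e+8*I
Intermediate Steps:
x(u, f) = 1038 (x(u, f) = 15 - 3*(-341) = 15 + 1023 = 1038)
J = 2*I*sqrt(463983) (J = sqrt(-1856970 + 1038) = sqrt(-1855932) = 2*I*sqrt(463983) ≈ 1362.3*I)
Z = -6781/411 (Z = -((1/(-137) + 9**2) + 18)/6 = -((-1/137 + 81) + 18)/6 = -(11096/137 + 18)/6 = -1/6*13562/137 = -6781/411 ≈ -16.499)
(-93484 + (263 + 578*Z))*(-1565576 + J) = (-93484 + (263 + 578*(-6781/411)))*(-1565576 + 2*I*sqrt(463983)) = (-93484 + (263 - 3919418/411))*(-1565576 + 2*I*sqrt(463983)) = (-93484 - 3811325/411)*(-1565576 + 2*I*sqrt(463983)) = -42233249*(-1565576 + 2*I*sqrt(463983))/411 = 66119361036424/411 - 84466498*I*sqrt(463983)/411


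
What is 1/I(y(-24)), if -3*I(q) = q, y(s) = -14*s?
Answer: -1/112 ≈ -0.0089286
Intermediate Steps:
I(q) = -q/3
1/I(y(-24)) = 1/(-(-14)*(-24)/3) = 1/(-1/3*336) = 1/(-112) = -1/112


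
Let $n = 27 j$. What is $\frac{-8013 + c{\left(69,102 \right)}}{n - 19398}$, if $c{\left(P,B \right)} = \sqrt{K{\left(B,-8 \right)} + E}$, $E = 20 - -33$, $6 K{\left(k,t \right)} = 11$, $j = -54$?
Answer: $\frac{2671}{6952} - \frac{\sqrt{1974}}{125136} \approx 0.38385$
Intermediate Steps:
$K{\left(k,t \right)} = \frac{11}{6}$ ($K{\left(k,t \right)} = \frac{1}{6} \cdot 11 = \frac{11}{6}$)
$E = 53$ ($E = 20 + 33 = 53$)
$c{\left(P,B \right)} = \frac{\sqrt{1974}}{6}$ ($c{\left(P,B \right)} = \sqrt{\frac{11}{6} + 53} = \sqrt{\frac{329}{6}} = \frac{\sqrt{1974}}{6}$)
$n = -1458$ ($n = 27 \left(-54\right) = -1458$)
$\frac{-8013 + c{\left(69,102 \right)}}{n - 19398} = \frac{-8013 + \frac{\sqrt{1974}}{6}}{-1458 - 19398} = \frac{-8013 + \frac{\sqrt{1974}}{6}}{-20856} = \left(-8013 + \frac{\sqrt{1974}}{6}\right) \left(- \frac{1}{20856}\right) = \frac{2671}{6952} - \frac{\sqrt{1974}}{125136}$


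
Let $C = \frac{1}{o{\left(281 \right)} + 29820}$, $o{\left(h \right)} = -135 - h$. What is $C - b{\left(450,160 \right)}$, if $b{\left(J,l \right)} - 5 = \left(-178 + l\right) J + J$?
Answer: $\frac{224793581}{29404} \approx 7645.0$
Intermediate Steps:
$C = \frac{1}{29404}$ ($C = \frac{1}{\left(-135 - 281\right) + 29820} = \frac{1}{-416 + 29820} = \frac{1}{29404} \approx 3.4009 \cdot 10^{-5}$)
$b{\left(J,l \right)} = 5 + J + J \left(-178 + l\right)$ ($b{\left(J,l \right)} = 5 + \left(\left(-178 + l\right) J + J\right) = 5 + \left(J \left(-178 + l\right) + J\right) = 5 + \left(J + J \left(-178 + l\right)\right) = 5 + J + J \left(-178 + l\right)$)
$C - b{\left(450,160 \right)} = \frac{1}{29404} - \left(5 - 79650 + 450 \cdot 160\right) = \frac{1}{29404} - \left(5 - 79650 + 72000\right) = \frac{1}{29404} - -7645 = \frac{1}{29404} + 7645 = \frac{224793581}{29404}$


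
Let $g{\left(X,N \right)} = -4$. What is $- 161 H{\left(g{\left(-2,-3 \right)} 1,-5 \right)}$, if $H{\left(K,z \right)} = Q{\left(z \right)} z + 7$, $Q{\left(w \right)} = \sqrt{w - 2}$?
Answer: $-1127 + 805 i \sqrt{7} \approx -1127.0 + 2129.8 i$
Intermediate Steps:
$Q{\left(w \right)} = \sqrt{-2 + w}$
$H{\left(K,z \right)} = 7 + z \sqrt{-2 + z}$ ($H{\left(K,z \right)} = \sqrt{-2 + z} z + 7 = z \sqrt{-2 + z} + 7 = 7 + z \sqrt{-2 + z}$)
$- 161 H{\left(g{\left(-2,-3 \right)} 1,-5 \right)} = - 161 \left(7 - 5 \sqrt{-2 - 5}\right) = - 161 \left(7 - 5 \sqrt{-7}\right) = - 161 \left(7 - 5 i \sqrt{7}\right) = -1127 + 805 i \sqrt{7}$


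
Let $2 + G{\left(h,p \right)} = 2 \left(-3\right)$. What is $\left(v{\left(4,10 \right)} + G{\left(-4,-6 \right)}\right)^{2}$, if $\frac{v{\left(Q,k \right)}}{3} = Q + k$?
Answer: $1156$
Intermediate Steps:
$v{\left(Q,k \right)} = 3 Q + 3 k$ ($v{\left(Q,k \right)} = 3 \left(Q + k\right) = 3 Q + 3 k$)
$G{\left(h,p \right)} = -8$ ($G{\left(h,p \right)} = -2 + 2 \left(-3\right) = -2 - 6 = -8$)
$\left(v{\left(4,10 \right)} + G{\left(-4,-6 \right)}\right)^{2} = \left(\left(3 \cdot 4 + 3 \cdot 10\right) - 8\right)^{2} = \left(\left(12 + 30\right) - 8\right)^{2} = \left(42 - 8\right)^{2} = 34^{2} = 1156$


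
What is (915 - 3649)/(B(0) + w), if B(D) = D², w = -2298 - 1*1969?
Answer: 2734/4267 ≈ 0.64073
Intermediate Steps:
w = -4267 (w = -2298 - 1969 = -4267)
(915 - 3649)/(B(0) + w) = (915 - 3649)/(0² - 4267) = -2734/(0 - 4267) = -2734/(-4267) = -2734*(-1/4267) = 2734/4267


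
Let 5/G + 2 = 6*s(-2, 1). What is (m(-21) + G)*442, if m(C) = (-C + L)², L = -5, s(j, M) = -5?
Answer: 1809327/16 ≈ 1.1308e+5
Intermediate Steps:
m(C) = (-5 - C)² (m(C) = (-C - 5)² = (-5 - C)²)
G = -5/32 (G = 5/(-2 + 6*(-5)) = 5/(-2 - 30) = 5/(-32) = 5*(-1/32) = -5/32 ≈ -0.15625)
(m(-21) + G)*442 = ((5 - 21)² - 5/32)*442 = ((-16)² - 5/32)*442 = (256 - 5/32)*442 = (8187/32)*442 = 1809327/16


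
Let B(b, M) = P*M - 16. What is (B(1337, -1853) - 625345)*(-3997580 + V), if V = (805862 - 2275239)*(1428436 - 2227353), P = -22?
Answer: -686259734232277755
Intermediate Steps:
V = 1173910264709 (V = -1469377*(-798917) = 1173910264709)
B(b, M) = -16 - 22*M (B(b, M) = -22*M - 16 = -16 - 22*M)
(B(1337, -1853) - 625345)*(-3997580 + V) = ((-16 - 22*(-1853)) - 625345)*(-3997580 + 1173910264709) = ((-16 + 40766) - 625345)*1173906267129 = (40750 - 625345)*1173906267129 = -584595*1173906267129 = -686259734232277755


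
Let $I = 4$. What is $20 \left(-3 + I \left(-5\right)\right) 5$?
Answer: $-2300$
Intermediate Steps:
$20 \left(-3 + I \left(-5\right)\right) 5 = 20 \left(-3 + 4 \left(-5\right)\right) 5 = 20 \left(-3 - 20\right) 5 = 20 \left(-23\right) 5 = \left(-460\right) 5 = -2300$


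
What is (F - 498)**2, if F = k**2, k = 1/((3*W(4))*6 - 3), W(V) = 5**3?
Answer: 6322239951694803361/25492491882081 ≈ 2.4800e+5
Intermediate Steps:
W(V) = 125
k = 1/2247 (k = 1/((3*125)*6 - 3) = 1/(375*6 - 3) = 1/(2250 - 3) = 1/2247 ≈ 0.00044504)
F = 1/5049009 (F = (1/2247)**2 = 1/5049009 ≈ 1.9806e-7)
(F - 498)**2 = (1/5049009 - 498)**2 = (-2514406481/5049009)**2 = 6322239951694803361/25492491882081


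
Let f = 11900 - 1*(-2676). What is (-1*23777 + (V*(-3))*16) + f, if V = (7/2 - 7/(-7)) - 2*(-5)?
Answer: -9897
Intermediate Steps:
f = 14576 (f = 11900 + 2676 = 14576)
V = 29/2 (V = (7*(1/2) - 7*(-1/7)) + 10 = (7/2 + 1) + 10 = 9/2 + 10 = 29/2 ≈ 14.500)
(-1*23777 + (V*(-3))*16) + f = (-1*23777 + ((29/2)*(-3))*16) + 14576 = (-23777 - 87/2*16) + 14576 = (-23777 - 696) + 14576 = -24473 + 14576 = -9897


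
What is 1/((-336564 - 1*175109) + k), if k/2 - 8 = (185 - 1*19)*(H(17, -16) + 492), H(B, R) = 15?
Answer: -1/343333 ≈ -2.9126e-6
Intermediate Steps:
k = 168340 (k = 16 + 2*((185 - 1*19)*(15 + 492)) = 16 + 2*((185 - 19)*507) = 16 + 2*(166*507) = 16 + 2*84162 = 16 + 168324 = 168340)
1/((-336564 - 1*175109) + k) = 1/((-336564 - 1*175109) + 168340) = 1/((-336564 - 175109) + 168340) = 1/(-511673 + 168340) = 1/(-343333) = -1/343333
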